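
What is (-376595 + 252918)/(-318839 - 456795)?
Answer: 123677/775634 ≈ 0.15945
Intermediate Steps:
(-376595 + 252918)/(-318839 - 456795) = -123677/(-775634) = -123677*(-1/775634) = 123677/775634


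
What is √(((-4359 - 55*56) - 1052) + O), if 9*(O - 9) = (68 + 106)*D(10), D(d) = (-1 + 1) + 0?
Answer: I*√8482 ≈ 92.098*I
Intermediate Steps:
D(d) = 0 (D(d) = 0 + 0 = 0)
O = 9 (O = 9 + ((68 + 106)*0)/9 = 9 + (174*0)/9 = 9 + (⅑)*0 = 9 + 0 = 9)
√(((-4359 - 55*56) - 1052) + O) = √(((-4359 - 55*56) - 1052) + 9) = √(((-4359 - 3080) - 1052) + 9) = √((-7439 - 1052) + 9) = √(-8491 + 9) = √(-8482) = I*√8482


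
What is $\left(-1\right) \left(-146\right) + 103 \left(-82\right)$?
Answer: $-8300$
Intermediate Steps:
$\left(-1\right) \left(-146\right) + 103 \left(-82\right) = 146 - 8446 = -8300$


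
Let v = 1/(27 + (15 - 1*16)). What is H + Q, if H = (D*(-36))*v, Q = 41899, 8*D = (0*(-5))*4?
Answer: 41899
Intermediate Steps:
D = 0 (D = ((0*(-5))*4)/8 = (0*4)/8 = (1/8)*0 = 0)
v = 1/26 (v = 1/(27 + (15 - 16)) = 1/(27 - 1) = 1/26 ≈ 0.038462)
H = 0 (H = (0*(-36))*(1/26) = 0*(1/26) = 0)
H + Q = 0 + 41899 = 41899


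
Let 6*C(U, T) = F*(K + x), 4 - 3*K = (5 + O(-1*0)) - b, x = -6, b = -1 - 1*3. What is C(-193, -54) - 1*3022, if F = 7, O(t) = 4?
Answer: -6065/2 ≈ -3032.5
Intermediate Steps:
b = -4 (b = -1 - 3 = -4)
K = -3 (K = 4/3 - ((5 + 4) - 1*(-4))/3 = 4/3 - (9 + 4)/3 = 4/3 - ⅓*13 = 4/3 - 13/3 = -3)
C(U, T) = -21/2 (C(U, T) = (7*(-3 - 6))/6 = (7*(-9))/6 = (⅙)*(-63) = -21/2)
C(-193, -54) - 1*3022 = -21/2 - 1*3022 = -21/2 - 3022 = -6065/2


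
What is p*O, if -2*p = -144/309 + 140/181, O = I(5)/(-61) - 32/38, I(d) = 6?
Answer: 3123940/21607237 ≈ 0.14458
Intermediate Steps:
O = -1090/1159 (O = 6/(-61) - 32/38 = 6*(-1/61) - 32*1/38 = -6/61 - 16/19 = -1090/1159 ≈ -0.94047)
p = -2866/18643 (p = -(-144/309 + 140/181)/2 = -(-144*1/309 + 140*(1/181))/2 = -(-48/103 + 140/181)/2 = -1/2*5732/18643 = -2866/18643 ≈ -0.15373)
p*O = -2866/18643*(-1090/1159) = 3123940/21607237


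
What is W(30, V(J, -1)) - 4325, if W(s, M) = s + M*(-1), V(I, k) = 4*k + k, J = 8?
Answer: -4290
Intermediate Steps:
V(I, k) = 5*k
W(s, M) = s - M
W(30, V(J, -1)) - 4325 = (30 - 5*(-1)) - 4325 = (30 - 1*(-5)) - 4325 = (30 + 5) - 4325 = 35 - 4325 = -4290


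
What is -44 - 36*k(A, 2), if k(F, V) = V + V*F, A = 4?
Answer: -404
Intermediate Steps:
k(F, V) = V + F*V
-44 - 36*k(A, 2) = -44 - 72*(1 + 4) = -44 - 72*5 = -44 - 36*10 = -44 - 360 = -404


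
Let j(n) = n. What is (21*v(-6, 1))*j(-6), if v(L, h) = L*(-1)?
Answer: -756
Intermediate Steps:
v(L, h) = -L
(21*v(-6, 1))*j(-6) = (21*(-1*(-6)))*(-6) = (21*6)*(-6) = 126*(-6) = -756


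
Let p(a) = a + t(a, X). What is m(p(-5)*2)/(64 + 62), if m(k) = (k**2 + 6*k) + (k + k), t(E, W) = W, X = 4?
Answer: -2/21 ≈ -0.095238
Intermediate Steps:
p(a) = 4 + a (p(a) = a + 4 = 4 + a)
m(k) = k**2 + 8*k (m(k) = (k**2 + 6*k) + 2*k = k**2 + 8*k)
m(p(-5)*2)/(64 + 62) = (((4 - 5)*2)*(8 + (4 - 5)*2))/(64 + 62) = ((-1*2)*(8 - 1*2))/126 = -2*(8 - 2)*(1/126) = -2*6*(1/126) = -12*1/126 = -2/21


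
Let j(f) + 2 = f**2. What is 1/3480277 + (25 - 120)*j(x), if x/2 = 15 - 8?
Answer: -64141505109/3480277 ≈ -18430.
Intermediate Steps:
x = 14 (x = 2*(15 - 8) = 2*7 = 14)
j(f) = -2 + f**2
1/3480277 + (25 - 120)*j(x) = 1/3480277 + (25 - 120)*(-2 + 14**2) = 1/3480277 - 95*(-2 + 196) = 1/3480277 - 95*194 = 1/3480277 - 18430 = -64141505109/3480277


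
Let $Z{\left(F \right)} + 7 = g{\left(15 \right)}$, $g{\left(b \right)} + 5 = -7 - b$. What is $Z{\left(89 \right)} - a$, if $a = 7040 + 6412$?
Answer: $-13486$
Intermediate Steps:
$g{\left(b \right)} = -12 - b$ ($g{\left(b \right)} = -5 - \left(7 + b\right) = -12 - b$)
$Z{\left(F \right)} = -34$ ($Z{\left(F \right)} = -7 - 27 = -34$)
$a = 13452$
$Z{\left(89 \right)} - a = -34 - 13452 = -13486$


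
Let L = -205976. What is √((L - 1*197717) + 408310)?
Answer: 9*√57 ≈ 67.948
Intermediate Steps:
√((L - 1*197717) + 408310) = √((-205976 - 1*197717) + 408310) = √((-205976 - 197717) + 408310) = √(-403693 + 408310) = √4617 = 9*√57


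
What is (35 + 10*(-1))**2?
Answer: 625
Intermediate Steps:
(35 + 10*(-1))**2 = (35 - 10)**2 = 25**2 = 625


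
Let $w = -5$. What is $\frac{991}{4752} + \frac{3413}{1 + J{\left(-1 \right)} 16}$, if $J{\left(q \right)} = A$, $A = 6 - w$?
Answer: $\frac{5464661}{280368} \approx 19.491$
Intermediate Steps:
$A = 11$ ($A = 6 - -5 = 6 + 5 = 11$)
$J{\left(q \right)} = 11$
$\frac{991}{4752} + \frac{3413}{1 + J{\left(-1 \right)} 16} = \frac{991}{4752} + \frac{3413}{1 + 11 \cdot 16} = 991 \cdot \frac{1}{4752} + \frac{3413}{1 + 176} = \frac{991}{4752} + \frac{3413}{177} = \frac{5464661}{280368}$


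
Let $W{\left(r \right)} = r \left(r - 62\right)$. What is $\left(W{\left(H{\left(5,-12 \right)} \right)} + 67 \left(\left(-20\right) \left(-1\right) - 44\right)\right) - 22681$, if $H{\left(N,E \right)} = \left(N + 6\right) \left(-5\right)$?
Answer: $-17854$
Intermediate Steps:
$H{\left(N,E \right)} = -30 - 5 N$ ($H{\left(N,E \right)} = \left(6 + N\right) \left(-5\right) = -30 - 5 N$)
$W{\left(r \right)} = r \left(-62 + r\right)$
$\left(W{\left(H{\left(5,-12 \right)} \right)} + 67 \left(\left(-20\right) \left(-1\right) - 44\right)\right) - 22681 = \left(\left(-30 - 25\right) \left(-62 - 55\right) + 67 \left(\left(-20\right) \left(-1\right) - 44\right)\right) - 22681 = \left(\left(-30 - 25\right) \left(-62 - 55\right) + 67 \left(20 - 44\right)\right) - 22681 = \left(- 55 \left(-62 - 55\right) + 67 \left(-24\right)\right) - 22681 = \left(\left(-55\right) \left(-117\right) - 1608\right) - 22681 = \left(6435 - 1608\right) - 22681 = 4827 - 22681 = -17854$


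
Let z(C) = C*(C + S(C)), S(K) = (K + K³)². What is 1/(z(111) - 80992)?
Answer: 1/207649717751933 ≈ 4.8158e-15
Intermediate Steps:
z(C) = C*(C + C²*(1 + C²)²)
1/(z(111) - 80992) = 1/(111²*(1 + 111*(1 + 111²)²) - 80992) = 1/(12321*(1 + 111*(1 + 12321)²) - 80992) = 1/(12321*(1 + 111*12322²) - 80992) = 1/(12321*(1 + 111*151831684) - 80992) = 1/(12321*(1 + 16853316924) - 80992) = 1/(12321*16853316925 - 80992) = 1/(207649717832925 - 80992) = 1/207649717751933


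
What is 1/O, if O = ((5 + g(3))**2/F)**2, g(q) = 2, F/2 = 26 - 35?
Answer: 324/2401 ≈ 0.13494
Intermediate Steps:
F = -18 (F = 2*(26 - 35) = 2*(-9) = -18)
O = 2401/324 (O = ((5 + 2)**2/(-18))**2 = (7**2*(-1/18))**2 = (49*(-1/18))**2 = (-49/18)**2 = 2401/324 ≈ 7.4105)
1/O = 1/(2401/324) = 324/2401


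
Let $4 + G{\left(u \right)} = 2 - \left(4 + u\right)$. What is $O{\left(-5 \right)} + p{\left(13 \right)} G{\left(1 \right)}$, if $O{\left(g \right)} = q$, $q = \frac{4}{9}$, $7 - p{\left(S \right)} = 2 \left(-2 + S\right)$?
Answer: $\frac{949}{9} \approx 105.44$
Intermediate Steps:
$p{\left(S \right)} = 11 - 2 S$ ($p{\left(S \right)} = 7 - 2 \left(-2 + S\right) = 7 - \left(-4 + 2 S\right) = 11 - 2 S$)
$q = \frac{4}{9}$ ($q = 4 \cdot \frac{1}{9} = \frac{4}{9} \approx 0.44444$)
$G{\left(u \right)} = -6 - u$ ($G{\left(u \right)} = -4 + \left(2 - \left(4 + u\right)\right) = -4 - \left(2 + u\right) = -6 - u$)
$O{\left(g \right)} = \frac{4}{9}$
$O{\left(-5 \right)} + p{\left(13 \right)} G{\left(1 \right)} = \frac{4}{9} + \left(11 - 26\right) \left(-6 - 1\right) = \frac{4}{9} - -105 = \frac{4}{9} + 105 = \frac{949}{9}$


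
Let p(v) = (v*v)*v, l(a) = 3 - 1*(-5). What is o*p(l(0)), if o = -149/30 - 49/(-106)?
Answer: -1833472/795 ≈ -2306.3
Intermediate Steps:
l(a) = 8 (l(a) = 3 + 5 = 8)
p(v) = v³ (p(v) = v²*v = v³)
o = -3581/795 (o = -149*1/30 - 49*(-1/106) = -149/30 + 49/106 = -3581/795 ≈ -4.5044)
o*p(l(0)) = -3581/795*8³ = -3581/795*512 = -1833472/795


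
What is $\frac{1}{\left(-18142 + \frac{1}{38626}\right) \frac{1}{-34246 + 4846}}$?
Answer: $\frac{378534800}{233584297} \approx 1.6205$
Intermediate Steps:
$\frac{1}{\left(-18142 + \frac{1}{38626}\right) \frac{1}{-34246 + 4846}} = \frac{1}{\left(-18142 + \frac{1}{38626}\right) \frac{1}{-29400}} = \frac{1}{\left(- \frac{700752891}{38626}\right) \left(- \frac{1}{29400}\right)} = \frac{1}{\frac{233584297}{378534800}} = \frac{378534800}{233584297}$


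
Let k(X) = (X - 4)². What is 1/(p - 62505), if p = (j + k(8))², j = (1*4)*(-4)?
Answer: -1/62505 ≈ -1.5999e-5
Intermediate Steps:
k(X) = (-4 + X)²
j = -16 (j = 4*(-4) = -16)
p = 0 (p = (-16 + (-4 + 8)²)² = (-16 + 4²)² = (-16 + 16)² = 0² = 0)
1/(p - 62505) = 1/(0 - 62505) = 1/(-62505) = -1/62505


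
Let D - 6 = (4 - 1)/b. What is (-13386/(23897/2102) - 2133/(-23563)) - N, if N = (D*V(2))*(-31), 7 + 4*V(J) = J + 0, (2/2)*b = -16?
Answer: -2197637633835/1566845248 ≈ -1402.6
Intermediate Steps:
b = -16
D = 93/16 (D = 6 + (4 - 1)/(-16) = 6 + 3*(-1/16) = 6 - 3/16 = 93/16 ≈ 5.8125)
V(J) = -7/4 + J/4 (V(J) = -7/4 + (J + 0)/4 = -7/4 + J/4)
N = 14415/64 (N = (93*(-7/4 + (¼)*2)/16)*(-31) = (93*(-7/4 + ½)/16)*(-31) = ((93/16)*(-5/4))*(-31) = -465/64*(-31) = 14415/64 ≈ 225.23)
(-13386/(23897/2102) - 2133/(-23563)) - N = (-13386/(23897/2102) - 2133/(-23563)) - 1*14415/64 = (-13386/(23897*(1/2102)) - 2133*(-1/23563)) - 14415/64 = (-13386/23897/2102 + 2133/23563) - 14415/64 = (-13386*2102/23897 + 2133/23563) - 14415/64 = (-1223364/1039 + 2133/23563) - 14415/64 = -28823909745/24481957 - 14415/64 = -2197637633835/1566845248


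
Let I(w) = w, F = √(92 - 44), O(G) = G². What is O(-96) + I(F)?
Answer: 9216 + 4*√3 ≈ 9222.9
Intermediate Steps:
F = 4*√3 (F = √48 = 4*√3 ≈ 6.9282)
O(-96) + I(F) = (-96)² + 4*√3 = 9216 + 4*√3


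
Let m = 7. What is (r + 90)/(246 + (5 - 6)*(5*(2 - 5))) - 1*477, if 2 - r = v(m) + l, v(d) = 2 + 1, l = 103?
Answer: -124511/261 ≈ -477.05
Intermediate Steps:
v(d) = 3
r = -104 (r = 2 - (3 + 103) = 2 - 1*106 = 2 - 106 = -104)
(r + 90)/(246 + (5 - 6)*(5*(2 - 5))) - 1*477 = (-104 + 90)/(246 + (5 - 6)*(5*(2 - 5))) - 1*477 = -14/(246 - 5*(-3)) - 477 = -14/(246 - 1*(-15)) - 477 = -14/(246 + 15) - 477 = -14/261 - 477 = -124511/261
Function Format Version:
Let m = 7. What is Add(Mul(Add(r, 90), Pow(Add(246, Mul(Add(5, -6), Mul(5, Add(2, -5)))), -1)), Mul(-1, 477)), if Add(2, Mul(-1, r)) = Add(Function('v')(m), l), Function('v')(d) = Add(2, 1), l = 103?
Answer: Rational(-124511, 261) ≈ -477.05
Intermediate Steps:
Function('v')(d) = 3
r = -104 (r = Add(2, Mul(-1, Add(3, 103))) = Add(2, Mul(-1, 106)) = Add(2, -106) = -104)
Add(Mul(Add(r, 90), Pow(Add(246, Mul(Add(5, -6), Mul(5, Add(2, -5)))), -1)), Mul(-1, 477)) = Add(Mul(Add(-104, 90), Pow(Add(246, Mul(Add(5, -6), Mul(5, Add(2, -5)))), -1)), Mul(-1, 477)) = Add(Mul(-14, Pow(Add(246, Mul(-1, Mul(5, -3))), -1)), -477) = Add(Mul(-14, Pow(Add(246, Mul(-1, -15)), -1)), -477) = Add(Mul(-14, Pow(Add(246, 15), -1)), -477) = Add(Mul(-14, Pow(261, -1)), -477) = Add(Mul(-14, Rational(1, 261)), -477) = Add(Rational(-14, 261), -477) = Rational(-124511, 261)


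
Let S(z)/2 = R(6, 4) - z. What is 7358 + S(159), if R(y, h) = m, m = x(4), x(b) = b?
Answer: 7048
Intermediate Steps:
m = 4
R(y, h) = 4
S(z) = 8 - 2*z (S(z) = 2*(4 - z) = 8 - 2*z)
7358 + S(159) = 7358 + (8 - 2*159) = 7358 + (8 - 318) = 7358 - 310 = 7048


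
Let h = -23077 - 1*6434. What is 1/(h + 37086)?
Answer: 1/7575 ≈ 0.00013201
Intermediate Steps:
h = -29511 (h = -23077 - 6434 = -29511)
1/(h + 37086) = 1/(-29511 + 37086) = 1/7575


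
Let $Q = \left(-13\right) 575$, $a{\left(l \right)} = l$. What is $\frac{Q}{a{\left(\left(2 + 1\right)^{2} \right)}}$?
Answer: $- \frac{7475}{9} \approx -830.56$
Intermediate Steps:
$Q = -7475$
$\frac{Q}{a{\left(\left(2 + 1\right)^{2} \right)}} = - \frac{7475}{\left(2 + 1\right)^{2}} = - \frac{7475}{3^{2}} = - \frac{7475}{9}$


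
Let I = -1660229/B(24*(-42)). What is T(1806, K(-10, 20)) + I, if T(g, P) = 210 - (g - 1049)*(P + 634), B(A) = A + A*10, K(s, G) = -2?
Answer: -5300776603/11088 ≈ -4.7806e+5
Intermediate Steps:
B(A) = 11*A (B(A) = A + 10*A = 11*A)
T(g, P) = 210 - (-1049 + g)*(634 + P)
I = 1660229/11088 (I = -1660229/(11*(24*(-42))) = -1660229/(11*(-1008)) = -1660229/(-11088) = -1660229*(-1/11088) = 1660229/11088 ≈ 149.73)
T(1806, K(-10, 20)) + I = (665276 - 634*1806 + 1049*(-2) - 1*(-2)*1806) + 1660229/11088 = (665276 - 1145004 - 2098 + 3612) + 1660229/11088 = -478214 + 1660229/11088 = -5300776603/11088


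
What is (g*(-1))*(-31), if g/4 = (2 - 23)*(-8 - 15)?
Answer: 59892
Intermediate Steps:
g = 1932 (g = 4*((2 - 23)*(-8 - 15)) = 4*(-21*(-23)) = 4*483 = 1932)
(g*(-1))*(-31) = (1932*(-1))*(-31) = -1932*(-31) = 59892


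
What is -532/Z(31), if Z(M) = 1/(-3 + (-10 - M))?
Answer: 23408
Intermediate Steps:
Z(M) = 1/(-13 - M)
-532/Z(31) = -532/((-1/(13 + 31))) = -532/((-1/44)) = -532/((-1*1/44)) = -532/(-1/44) = -532*(-44) = 23408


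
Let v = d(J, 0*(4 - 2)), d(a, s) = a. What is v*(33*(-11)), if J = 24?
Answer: -8712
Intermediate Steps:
v = 24
v*(33*(-11)) = 24*(33*(-11)) = 24*(-363) = -8712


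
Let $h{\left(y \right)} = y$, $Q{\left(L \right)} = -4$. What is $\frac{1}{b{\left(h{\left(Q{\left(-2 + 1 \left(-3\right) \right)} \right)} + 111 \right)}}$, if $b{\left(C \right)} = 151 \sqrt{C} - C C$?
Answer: $- \frac{107}{1202242} - \frac{151 \sqrt{107}}{128639894} \approx -0.00010114$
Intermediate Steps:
$b{\left(C \right)} = - C^{2} + 151 \sqrt{C}$ ($b{\left(C \right)} = 151 \sqrt{C} - C^{2} = - C^{2} + 151 \sqrt{C}$)
$\frac{1}{b{\left(h{\left(Q{\left(-2 + 1 \left(-3\right) \right)} \right)} + 111 \right)}} = \frac{1}{- \left(-4 + 111\right)^{2} + 151 \sqrt{-4 + 111}} = \frac{1}{- 107^{2} + 151 \sqrt{107}} = \frac{1}{\left(-1\right) 11449 + 151 \sqrt{107}} = \frac{1}{-11449 + 151 \sqrt{107}}$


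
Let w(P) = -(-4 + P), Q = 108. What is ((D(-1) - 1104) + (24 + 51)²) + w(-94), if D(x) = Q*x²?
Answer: 4727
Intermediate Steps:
D(x) = 108*x²
w(P) = 4 - P
((D(-1) - 1104) + (24 + 51)²) + w(-94) = ((108*(-1)² - 1104) + (24 + 51)²) + (4 - 1*(-94)) = ((108*1 - 1104) + 75²) + (4 + 94) = ((108 - 1104) + 5625) + 98 = (-996 + 5625) + 98 = 4629 + 98 = 4727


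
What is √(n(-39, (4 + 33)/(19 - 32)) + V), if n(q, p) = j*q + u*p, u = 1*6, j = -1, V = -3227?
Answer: I*√541658/13 ≈ 56.613*I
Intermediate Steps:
u = 6
n(q, p) = -q + 6*p
√(n(-39, (4 + 33)/(19 - 32)) + V) = √((-1*(-39) + 6*((4 + 33)/(19 - 32))) - 3227) = √((39 + 6*(37/(-13))) - 3227) = √((39 + 6*(37*(-1/13))) - 3227) = √((39 + 6*(-37/13)) - 3227) = √((39 - 222/13) - 3227) = √(285/13 - 3227) = √(-41666/13) = I*√541658/13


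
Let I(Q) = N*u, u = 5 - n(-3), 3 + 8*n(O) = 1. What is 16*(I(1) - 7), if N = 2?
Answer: 56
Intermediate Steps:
n(O) = -¼ (n(O) = -3/8 + (⅛)*1 = -3/8 + ⅛ = -¼)
u = 21/4 (u = 5 - 1*(-¼) = 5 + ¼ = 21/4 ≈ 5.2500)
I(Q) = 21/2 (I(Q) = 2*(21/4) = 21/2)
16*(I(1) - 7) = 16*(21/2 - 7) = 16*(7/2) = 56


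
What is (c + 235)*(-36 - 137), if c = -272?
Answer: 6401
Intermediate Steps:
(c + 235)*(-36 - 137) = (-272 + 235)*(-36 - 137) = -37*(-173) = 6401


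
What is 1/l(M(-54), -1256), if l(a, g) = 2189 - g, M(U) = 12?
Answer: 1/3445 ≈ 0.00029028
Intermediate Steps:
1/l(M(-54), -1256) = 1/(2189 - 1*(-1256)) = 1/(2189 + 1256) = 1/3445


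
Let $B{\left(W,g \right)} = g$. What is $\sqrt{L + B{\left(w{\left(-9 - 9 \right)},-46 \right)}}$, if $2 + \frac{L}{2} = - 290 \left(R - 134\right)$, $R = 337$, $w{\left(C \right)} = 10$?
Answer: $i \sqrt{117790} \approx 343.21 i$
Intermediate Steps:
$L = -117744$ ($L = -4 + 2 \left(- 290 \left(337 - 134\right)\right) = -4 + 2 \left(\left(-290\right) 203\right) = -4 + 2 \left(-58870\right) = -4 - 117740 = -117744$)
$\sqrt{L + B{\left(w{\left(-9 - 9 \right)},-46 \right)}} = \sqrt{-117744 - 46} = \sqrt{-117790} = i \sqrt{117790}$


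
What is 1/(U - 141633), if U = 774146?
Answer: 1/632513 ≈ 1.5810e-6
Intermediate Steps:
1/(U - 141633) = 1/(774146 - 141633) = 1/632513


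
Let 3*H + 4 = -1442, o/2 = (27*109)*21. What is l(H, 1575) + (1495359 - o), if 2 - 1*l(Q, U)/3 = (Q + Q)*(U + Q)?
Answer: 4532715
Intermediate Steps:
o = 123606 (o = 2*((27*109)*21) = 2*(2943*21) = 2*61803 = 123606)
H = -482 (H = -4/3 + (⅓)*(-1442) = -4/3 - 1442/3 = -482)
l(Q, U) = 6 - 6*Q*(Q + U) (l(Q, U) = 6 - 3*(Q + Q)*(U + Q) = 6 - 3*2*Q*(Q + U) = 6 - 6*Q*(Q + U))
l(H, 1575) + (1495359 - o) = (6 - 6*(-482)² - 6*(-482)*1575) + (1495359 - 1*123606) = (6 - 6*232324 + 4554900) + (1495359 - 123606) = (6 - 1393944 + 4554900) + 1371753 = 3160962 + 1371753 = 4532715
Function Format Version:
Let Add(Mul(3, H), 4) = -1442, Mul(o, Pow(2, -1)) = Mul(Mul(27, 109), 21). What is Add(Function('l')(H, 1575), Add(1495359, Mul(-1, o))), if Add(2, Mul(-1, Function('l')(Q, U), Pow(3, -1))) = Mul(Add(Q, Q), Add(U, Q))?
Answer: 4532715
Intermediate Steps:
o = 123606 (o = Mul(2, Mul(Mul(27, 109), 21)) = Mul(2, Mul(2943, 21)) = Mul(2, 61803) = 123606)
H = -482 (H = Add(Rational(-4, 3), Mul(Rational(1, 3), -1442)) = Add(Rational(-4, 3), Rational(-1442, 3)) = -482)
Function('l')(Q, U) = Add(6, Mul(-6, Q, Add(Q, U))) (Function('l')(Q, U) = Add(6, Mul(-3, Mul(Add(Q, Q), Add(U, Q)))) = Add(6, Mul(-3, Mul(Mul(2, Q), Add(Q, U)))) = Add(6, Mul(-3, Mul(2, Q, Add(Q, U)))) = Add(6, Mul(-6, Q, Add(Q, U))))
Add(Function('l')(H, 1575), Add(1495359, Mul(-1, o))) = Add(Add(6, Mul(-6, Pow(-482, 2)), Mul(-6, -482, 1575)), Add(1495359, Mul(-1, 123606))) = Add(Add(6, Mul(-6, 232324), 4554900), Add(1495359, -123606)) = Add(Add(6, -1393944, 4554900), 1371753) = Add(3160962, 1371753) = 4532715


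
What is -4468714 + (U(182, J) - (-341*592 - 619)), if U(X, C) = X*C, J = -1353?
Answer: -4512469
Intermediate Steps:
U(X, C) = C*X
-4468714 + (U(182, J) - (-341*592 - 619)) = -4468714 + (-1353*182 - (-341*592 - 619)) = -4468714 + (-246246 - (-201872 - 619)) = -4468714 + (-246246 - 1*(-202491)) = -4468714 + (-246246 + 202491) = -4468714 - 43755 = -4512469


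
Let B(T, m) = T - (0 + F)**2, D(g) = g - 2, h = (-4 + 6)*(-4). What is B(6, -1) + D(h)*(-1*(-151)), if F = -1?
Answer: -1505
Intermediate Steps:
h = -8 (h = 2*(-4) = -8)
D(g) = -2 + g
B(T, m) = -1 + T (B(T, m) = T - (0 - 1)**2 = T - 1*(-1)**2 = T - 1*1 = T - 1 = -1 + T)
B(6, -1) + D(h)*(-1*(-151)) = (-1 + 6) + (-2 - 8)*(-1*(-151)) = 5 - 10*151 = 5 - 1510 = -1505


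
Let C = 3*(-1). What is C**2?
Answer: 9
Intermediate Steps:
C = -3
C**2 = (-3)**2 = 9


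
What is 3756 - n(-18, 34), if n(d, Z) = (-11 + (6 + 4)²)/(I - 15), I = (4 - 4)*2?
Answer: 56429/15 ≈ 3761.9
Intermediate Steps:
I = 0 (I = 0*2 = 0)
n(d, Z) = -89/15 (n(d, Z) = (-11 + (6 + 4)²)/(0 - 15) = (-11 + 10²)/(-15) = (-11 + 100)*(-1/15) = 89*(-1/15) = -89/15)
3756 - n(-18, 34) = 3756 - 1*(-89/15) = 3756 + 89/15 = 56429/15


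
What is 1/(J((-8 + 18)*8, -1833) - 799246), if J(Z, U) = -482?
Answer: -1/799728 ≈ -1.2504e-6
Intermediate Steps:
1/(J((-8 + 18)*8, -1833) - 799246) = 1/(-482 - 799246) = 1/(-799728) = -1/799728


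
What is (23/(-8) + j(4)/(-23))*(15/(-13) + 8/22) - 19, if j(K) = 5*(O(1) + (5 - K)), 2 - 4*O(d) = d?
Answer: -434501/26312 ≈ -16.513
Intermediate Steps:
O(d) = 1/2 - d/4
j(K) = 105/4 - 5*K (j(K) = 5*((1/2 - 1/4*1) + (5 - K)) = 5*((1/2 - 1/4) + (5 - K)) = 5*(1/4 + (5 - K)) = 5*(21/4 - K) = 105/4 - 5*K)
(23/(-8) + j(4)/(-23))*(15/(-13) + 8/22) - 19 = (23/(-8) + (105/4 - 5*4)/(-23))*(15/(-13) + 8/22) - 19 = (23*(-1/8) + (105/4 - 20)*(-1/23))*(15*(-1/13) + 8*(1/22)) - 19 = (-23/8 + (25/4)*(-1/23))*(-15/13 + 4/11) - 19 = (-23/8 - 25/92)*(-113/143) - 19 = -579/184*(-113/143) - 19 = 65427/26312 - 19 = -434501/26312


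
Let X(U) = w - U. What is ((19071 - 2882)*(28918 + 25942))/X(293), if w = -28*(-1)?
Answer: -177625708/53 ≈ -3.3514e+6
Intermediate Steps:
w = 28
X(U) = 28 - U
((19071 - 2882)*(28918 + 25942))/X(293) = ((19071 - 2882)*(28918 + 25942))/(28 - 1*293) = (16189*54860)/(28 - 293) = 888128540/(-265) = 888128540*(-1/265) = -177625708/53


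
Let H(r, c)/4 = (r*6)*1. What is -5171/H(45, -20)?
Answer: -5171/1080 ≈ -4.7880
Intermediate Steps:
H(r, c) = 24*r (H(r, c) = 4*((r*6)*1) = 4*((6*r)*1) = 4*(6*r) = 24*r)
-5171/H(45, -20) = -5171/(24*45) = -5171/1080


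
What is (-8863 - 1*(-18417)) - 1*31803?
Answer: -22249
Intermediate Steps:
(-8863 - 1*(-18417)) - 1*31803 = (-8863 + 18417) - 31803 = 9554 - 31803 = -22249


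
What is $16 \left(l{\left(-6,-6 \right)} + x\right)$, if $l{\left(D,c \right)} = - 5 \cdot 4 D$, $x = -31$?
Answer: $1424$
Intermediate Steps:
$l{\left(D,c \right)} = - 20 D$
$16 \left(l{\left(-6,-6 \right)} + x\right) = 16 \left(\left(-20\right) \left(-6\right) - 31\right) = 16 \left(120 - 31\right) = 16 \cdot 89 = 1424$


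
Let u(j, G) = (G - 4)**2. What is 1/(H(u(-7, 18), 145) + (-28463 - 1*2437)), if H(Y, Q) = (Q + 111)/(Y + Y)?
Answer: -49/1514068 ≈ -3.2363e-5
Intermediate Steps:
u(j, G) = (-4 + G)**2
H(Y, Q) = (111 + Q)/(2*Y) (H(Y, Q) = (111 + Q)/((2*Y)) = (111 + Q)*(1/(2*Y)) = (111 + Q)/(2*Y))
1/(H(u(-7, 18), 145) + (-28463 - 1*2437)) = 1/((111 + 145)/(2*((-4 + 18)**2)) + (-28463 - 1*2437)) = 1/((1/2)*256/14**2 + (-28463 - 2437)) = 1/((1/2)*256/196 - 30900) = 1/((1/2)*(1/196)*256 - 30900) = 1/(32/49 - 30900) = 1/(-1514068/49) = -49/1514068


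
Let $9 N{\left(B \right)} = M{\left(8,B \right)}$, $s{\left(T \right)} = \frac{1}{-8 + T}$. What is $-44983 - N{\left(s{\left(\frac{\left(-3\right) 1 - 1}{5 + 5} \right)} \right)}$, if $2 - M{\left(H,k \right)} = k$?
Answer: $- \frac{17003663}{378} \approx -44983.0$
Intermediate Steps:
$M{\left(H,k \right)} = 2 - k$
$N{\left(B \right)} = \frac{2}{9} - \frac{B}{9}$ ($N{\left(B \right)} = \frac{2 - B}{9} = \frac{2}{9} - \frac{B}{9}$)
$-44983 - N{\left(s{\left(\frac{\left(-3\right) 1 - 1}{5 + 5} \right)} \right)} = -44983 - \left(\frac{2}{9} - \frac{1}{9 \left(-8 + \frac{\left(-3\right) 1 - 1}{5 + 5}\right)}\right) = -44983 - \left(\frac{2}{9} - \frac{1}{9 \left(-8 + \frac{-3 - 1}{10}\right)}\right) = -44983 - \left(\frac{2}{9} - \frac{1}{9 \left(-8 - \frac{2}{5}\right)}\right) = -44983 - \left(\frac{2}{9} - \frac{1}{9 \left(- \frac{42}{5}\right)}\right) = -44983 - \left(\frac{2}{9} - - \frac{5}{378}\right) = -44983 - \left(\frac{2}{9} + \frac{5}{378}\right) = -44983 - \frac{89}{378} = - \frac{17003663}{378}$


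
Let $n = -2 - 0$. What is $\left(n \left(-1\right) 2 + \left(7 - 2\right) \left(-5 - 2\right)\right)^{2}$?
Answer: $961$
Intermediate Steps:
$n = -2$ ($n = -2 + 0 = -2$)
$\left(n \left(-1\right) 2 + \left(7 - 2\right) \left(-5 - 2\right)\right)^{2} = \left(\left(-2\right) \left(-1\right) 2 + \left(7 - 2\right) \left(-5 - 2\right)\right)^{2} = \left(2 \cdot 2 + 5 \left(-5 - 2\right)\right)^{2} = \left(4 + 5 \left(-7\right)\right)^{2} = \left(4 - 35\right)^{2} = \left(-31\right)^{2} = 961$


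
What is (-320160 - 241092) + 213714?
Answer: -347538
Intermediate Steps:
(-320160 - 241092) + 213714 = -561252 + 213714 = -347538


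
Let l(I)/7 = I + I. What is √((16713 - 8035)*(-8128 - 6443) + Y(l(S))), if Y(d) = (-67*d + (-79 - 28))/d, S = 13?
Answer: I*√4188437237894/182 ≈ 11245.0*I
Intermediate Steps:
l(I) = 14*I (l(I) = 7*(I + I) = 7*(2*I) = 14*I)
Y(d) = (-107 - 67*d)/d (Y(d) = (-67*d - 107)/d = (-107 - 67*d)/d)
√((16713 - 8035)*(-8128 - 6443) + Y(l(S))) = √((16713 - 8035)*(-8128 - 6443) + (-67 - 107/(14*13))) = √(8678*(-14571) + (-67 - 107/182)) = √(-126447138 + (-67 - 107*1/182)) = √(-126447138 + (-67 - 107/182)) = √(-126447138 - 12301/182) = √(-23013391417/182) = I*√4188437237894/182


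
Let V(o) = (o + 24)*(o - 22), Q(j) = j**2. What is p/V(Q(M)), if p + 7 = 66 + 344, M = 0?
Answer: -403/528 ≈ -0.76326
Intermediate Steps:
p = 403 (p = -7 + (66 + 344) = -7 + 410 = 403)
V(o) = (-22 + o)*(24 + o) (V(o) = (24 + o)*(-22 + o) = (-22 + o)*(24 + o))
p/V(Q(M)) = 403/(-528 + (0**2)**2 + 2*0**2) = 403/(-528 + 0**2 + 2*0) = 403/(-528 + 0 + 0) = 403/(-528) = 403*(-1/528) = -403/528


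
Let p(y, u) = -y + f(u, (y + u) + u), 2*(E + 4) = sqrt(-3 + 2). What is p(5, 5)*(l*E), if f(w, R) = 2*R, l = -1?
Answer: 100 - 25*I/2 ≈ 100.0 - 12.5*I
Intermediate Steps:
E = -4 + I/2 (E = -4 + sqrt(-3 + 2)/2 = -4 + sqrt(-1)/2 = -4 + I/2 ≈ -4.0 + 0.5*I)
p(y, u) = y + 4*u (p(y, u) = -y + 2*((y + u) + u) = -y + 2*((u + y) + u) = -y + 2*(y + 2*u) = -y + (2*y + 4*u) = y + 4*u)
p(5, 5)*(l*E) = (5 + 4*5)*(-(-4 + I/2)) = (5 + 20)*(4 - I/2) = 25*(4 - I/2) = 100 - 25*I/2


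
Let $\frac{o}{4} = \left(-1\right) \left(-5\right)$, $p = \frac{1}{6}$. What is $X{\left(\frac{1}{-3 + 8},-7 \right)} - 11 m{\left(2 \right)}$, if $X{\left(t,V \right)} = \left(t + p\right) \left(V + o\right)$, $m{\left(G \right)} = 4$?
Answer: $- \frac{1177}{30} \approx -39.233$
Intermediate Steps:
$p = \frac{1}{6} \approx 0.16667$
$o = 20$ ($o = 4 \left(\left(-1\right) \left(-5\right)\right) = 4 \cdot 5 = 20$)
$X{\left(t,V \right)} = \left(20 + V\right) \left(\frac{1}{6} + t\right)$ ($X{\left(t,V \right)} = \left(t + \frac{1}{6}\right) \left(V + 20\right) = \left(\frac{1}{6} + t\right) \left(20 + V\right) = \left(20 + V\right) \left(\frac{1}{6} + t\right)$)
$X{\left(\frac{1}{-3 + 8},-7 \right)} - 11 m{\left(2 \right)} = \left(\frac{10}{3} + \frac{20}{-3 + 8} + \frac{1}{6} \left(-7\right) - \frac{7}{-3 + 8}\right) - 44 = \left(\frac{10}{3} + \frac{20}{5} - \frac{7}{6} - \frac{7}{5}\right) - 44 = \left(\frac{10}{3} + 20 \cdot \frac{1}{5} - \frac{7}{6} - \frac{7}{5}\right) - 44 = \left(\frac{10}{3} + 4 - \frac{7}{6} - \frac{7}{5}\right) - 44 = \frac{143}{30} - 44 = - \frac{1177}{30}$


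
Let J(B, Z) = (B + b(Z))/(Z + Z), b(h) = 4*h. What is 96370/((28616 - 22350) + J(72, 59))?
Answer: 2842915/184924 ≈ 15.373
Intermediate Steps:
J(B, Z) = (B + 4*Z)/(2*Z) (J(B, Z) = (B + 4*Z)/(Z + Z) = (B + 4*Z)/((2*Z)) = (B + 4*Z)*(1/(2*Z)) = (B + 4*Z)/(2*Z))
96370/((28616 - 22350) + J(72, 59)) = 96370/((28616 - 22350) + (2 + (½)*72/59)) = 96370/(6266 + (2 + (½)*72*(1/59))) = 96370/(6266 + (2 + 36/59)) = 96370/(6266 + 154/59) = 96370/(369848/59) = 96370*(59/369848) = 2842915/184924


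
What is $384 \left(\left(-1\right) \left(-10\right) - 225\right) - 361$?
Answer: $-82921$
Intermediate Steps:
$384 \left(\left(-1\right) \left(-10\right) - 225\right) - 361 = 384 \left(10 - 225\right) - 361 = 384 \left(-215\right) - 361 = -82560 - 361 = -82921$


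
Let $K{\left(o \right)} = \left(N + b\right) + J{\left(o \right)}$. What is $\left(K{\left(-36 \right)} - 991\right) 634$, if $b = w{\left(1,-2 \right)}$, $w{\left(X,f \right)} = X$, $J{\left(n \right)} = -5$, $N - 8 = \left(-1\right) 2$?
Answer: $-627026$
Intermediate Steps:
$N = 6$ ($N = 8 - 2 = 6$)
$b = 1$
$K{\left(o \right)} = 2$ ($K{\left(o \right)} = \left(6 + 1\right) - 5 = 7 - 5 = 2$)
$\left(K{\left(-36 \right)} - 991\right) 634 = \left(2 - 991\right) 634 = \left(-989\right) 634 = -627026$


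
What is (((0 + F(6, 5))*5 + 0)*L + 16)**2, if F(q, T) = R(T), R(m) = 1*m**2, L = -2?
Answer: 54756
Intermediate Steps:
R(m) = m**2
F(q, T) = T**2
(((0 + F(6, 5))*5 + 0)*L + 16)**2 = (((0 + 5**2)*5 + 0)*(-2) + 16)**2 = (((0 + 25)*5 + 0)*(-2) + 16)**2 = ((25*5 + 0)*(-2) + 16)**2 = ((125 + 0)*(-2) + 16)**2 = (125*(-2) + 16)**2 = (-250 + 16)**2 = (-234)**2 = 54756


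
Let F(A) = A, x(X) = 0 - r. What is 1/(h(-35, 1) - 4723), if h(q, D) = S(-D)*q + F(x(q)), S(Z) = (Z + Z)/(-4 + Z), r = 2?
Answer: -1/4739 ≈ -0.00021101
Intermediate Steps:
x(X) = -2 (x(X) = 0 - 1*2 = 0 - 2 = -2)
S(Z) = 2*Z/(-4 + Z) (S(Z) = (2*Z)/(-4 + Z) = 2*Z/(-4 + Z))
h(q, D) = -2 - 2*D*q/(-4 - D) (h(q, D) = (2*(-D)/(-4 - D))*q - 2 = (-2*D/(-4 - D))*q - 2 = -2*D*q/(-4 - D) - 2 = -2 - 2*D*q/(-4 - D))
1/(h(-35, 1) - 4723) = 1/(2*(-4 - 1*1 + 1*(-35))/(4 + 1) - 4723) = 1/(2*(-4 - 1 - 35)/5 - 4723) = 1/(2*(⅕)*(-40) - 4723) = 1/(-16 - 4723) = 1/(-4739) = -1/4739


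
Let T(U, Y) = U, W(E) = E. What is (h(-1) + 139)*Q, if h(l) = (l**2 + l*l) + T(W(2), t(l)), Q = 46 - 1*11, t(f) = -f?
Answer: 5005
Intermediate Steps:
Q = 35 (Q = 46 - 11 = 35)
h(l) = 2 + 2*l**2 (h(l) = (l**2 + l*l) + 2 = (l**2 + l**2) + 2 = 2*l**2 + 2 = 2 + 2*l**2)
(h(-1) + 139)*Q = ((2 + 2*(-1)**2) + 139)*35 = ((2 + 2*1) + 139)*35 = ((2 + 2) + 139)*35 = (4 + 139)*35 = 143*35 = 5005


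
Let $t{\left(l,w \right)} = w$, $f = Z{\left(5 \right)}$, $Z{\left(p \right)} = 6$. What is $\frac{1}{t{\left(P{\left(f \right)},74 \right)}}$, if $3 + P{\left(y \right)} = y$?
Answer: $\frac{1}{74} \approx 0.013514$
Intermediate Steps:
$f = 6$
$P{\left(y \right)} = -3 + y$
$\frac{1}{t{\left(P{\left(f \right)},74 \right)}} = \frac{1}{74}$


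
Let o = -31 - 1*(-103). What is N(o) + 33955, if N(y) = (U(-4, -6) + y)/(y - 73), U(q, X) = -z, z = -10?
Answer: 33873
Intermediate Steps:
U(q, X) = 10 (U(q, X) = -1*(-10) = 10)
o = 72 (o = -31 + 103 = 72)
N(y) = (10 + y)/(-73 + y) (N(y) = (10 + y)/(y - 73) = (10 + y)/(-73 + y))
N(o) + 33955 = (10 + 72)/(-73 + 72) + 33955 = 82/(-1) + 33955 = -1*82 + 33955 = -82 + 33955 = 33873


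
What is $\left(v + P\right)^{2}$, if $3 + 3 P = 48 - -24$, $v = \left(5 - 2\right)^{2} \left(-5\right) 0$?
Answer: $529$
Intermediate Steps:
$v = 0$ ($v = 3^{2} \left(-5\right) 0 = 9 \left(-5\right) 0 = \left(-45\right) 0 = 0$)
$P = 23$ ($P = -1 + \frac{48 - -24}{3} = -1 + \frac{48 + 24}{3} = -1 + \frac{1}{3} \cdot 72 = -1 + 24 = 23$)
$\left(v + P\right)^{2} = \left(0 + 23\right)^{2} = 23^{2} = 529$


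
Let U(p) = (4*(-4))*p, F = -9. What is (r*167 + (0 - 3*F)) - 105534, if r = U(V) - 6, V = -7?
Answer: -87805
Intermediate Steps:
U(p) = -16*p
r = 106 (r = -16*(-7) - 6 = 112 - 6 = 106)
(r*167 + (0 - 3*F)) - 105534 = (106*167 + (0 - 3*(-9))) - 105534 = (17702 + (0 + 27)) - 105534 = (17702 + 27) - 105534 = 17729 - 105534 = -87805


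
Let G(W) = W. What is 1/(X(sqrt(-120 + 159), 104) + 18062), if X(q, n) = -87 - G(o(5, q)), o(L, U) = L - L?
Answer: 1/17975 ≈ 5.5633e-5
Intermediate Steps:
o(L, U) = 0
X(q, n) = -87 (X(q, n) = -87 - 1*0 = -87 + 0 = -87)
1/(X(sqrt(-120 + 159), 104) + 18062) = 1/(-87 + 18062) = 1/17975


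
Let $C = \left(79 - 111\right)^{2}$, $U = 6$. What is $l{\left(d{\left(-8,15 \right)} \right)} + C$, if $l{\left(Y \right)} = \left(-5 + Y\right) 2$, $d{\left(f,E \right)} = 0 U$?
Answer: $1014$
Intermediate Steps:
$d{\left(f,E \right)} = 0$ ($d{\left(f,E \right)} = 0 \cdot 6 = 0$)
$l{\left(Y \right)} = -10 + 2 Y$
$C = 1024$ ($C = \left(-32\right)^{2} = 1024$)
$l{\left(d{\left(-8,15 \right)} \right)} + C = \left(-10 + 2 \cdot 0\right) + 1024 = \left(-10 + 0\right) + 1024 = -10 + 1024 = 1014$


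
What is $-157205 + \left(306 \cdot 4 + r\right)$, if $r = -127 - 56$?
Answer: $-156164$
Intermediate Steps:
$r = -183$ ($r = -127 - 56 = -183$)
$-157205 + \left(306 \cdot 4 + r\right) = -157205 + \left(306 \cdot 4 - 183\right) = -157205 + \left(1224 - 183\right) = -157205 + 1041 = -156164$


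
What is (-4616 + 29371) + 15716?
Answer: 40471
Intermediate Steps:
(-4616 + 29371) + 15716 = 24755 + 15716 = 40471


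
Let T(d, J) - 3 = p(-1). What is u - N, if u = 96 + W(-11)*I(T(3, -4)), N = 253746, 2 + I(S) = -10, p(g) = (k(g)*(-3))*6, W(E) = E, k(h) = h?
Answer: -253518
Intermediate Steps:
p(g) = -18*g (p(g) = (g*(-3))*6 = -3*g*6 = -18*g)
T(d, J) = 21 (T(d, J) = 3 - 18*(-1) = 3 + 18 = 21)
I(S) = -12 (I(S) = -2 - 10 = -12)
u = 228 (u = 96 - 11*(-12) = 96 + 132 = 228)
u - N = 228 - 1*253746 = 228 - 253746 = -253518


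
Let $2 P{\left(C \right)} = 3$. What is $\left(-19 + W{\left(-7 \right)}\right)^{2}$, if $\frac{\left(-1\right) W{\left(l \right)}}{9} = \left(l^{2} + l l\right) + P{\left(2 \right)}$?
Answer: $\frac{3345241}{4} \approx 8.3631 \cdot 10^{5}$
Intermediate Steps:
$P{\left(C \right)} = \frac{3}{2}$ ($P{\left(C \right)} = \frac{1}{2} \cdot 3 = \frac{3}{2}$)
$W{\left(l \right)} = - \frac{27}{2} - 18 l^{2}$ ($W{\left(l \right)} = - 9 \left(\left(l^{2} + l l\right) + \frac{3}{2}\right) = - 9 \left(\left(l^{2} + l^{2}\right) + \frac{3}{2}\right) = - 9 \left(2 l^{2} + \frac{3}{2}\right) = - 9 \left(\frac{3}{2} + 2 l^{2}\right) = - \frac{27}{2} - 18 l^{2}$)
$\left(-19 + W{\left(-7 \right)}\right)^{2} = \left(-19 - \left(\frac{27}{2} + 18 \left(-7\right)^{2}\right)\right)^{2} = \left(-19 - \frac{1791}{2}\right)^{2} = \left(- \frac{1829}{2}\right)^{2} = \frac{3345241}{4}$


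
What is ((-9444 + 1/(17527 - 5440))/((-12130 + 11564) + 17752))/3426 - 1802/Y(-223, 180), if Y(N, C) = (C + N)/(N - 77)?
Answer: -384730604691033161/30601952997876 ≈ -12572.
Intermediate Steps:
Y(N, C) = (C + N)/(-77 + N)
((-9444 + 1/(17527 - 5440))/((-12130 + 11564) + 17752))/3426 - 1802/Y(-223, 180) = ((-9444 + 1/(17527 - 5440))/((-12130 + 11564) + 17752))/3426 - 1802*(-77 - 223)/(180 - 223) = ((-9444 + 1/12087)/(-566 + 17752))*(1/3426) - 1802/(-43/(-300)) = ((-9444 + 1/12087)/17186)*(1/3426) - 1802/((-1/300*(-43))) = -114149627/12087*1/17186*(1/3426) - 1802/43/300 = -114149627/207727182*1/3426 - 1802*300/43 = -114149627/711673325532 - 540600/43 = -384730604691033161/30601952997876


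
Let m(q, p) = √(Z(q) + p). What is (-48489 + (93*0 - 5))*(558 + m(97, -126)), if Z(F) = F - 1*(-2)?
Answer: -27059652 - 145482*I*√3 ≈ -2.706e+7 - 2.5198e+5*I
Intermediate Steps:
Z(F) = 2 + F (Z(F) = F + 2 = 2 + F)
m(q, p) = √(2 + p + q) (m(q, p) = √((2 + q) + p) = √(2 + p + q))
(-48489 + (93*0 - 5))*(558 + m(97, -126)) = (-48489 + (93*0 - 5))*(558 + √(2 - 126 + 97)) = (-48489 + (0 - 5))*(558 + √(-27)) = (-48489 - 5)*(558 + 3*I*√3) = -48494*(558 + 3*I*√3) = -27059652 - 145482*I*√3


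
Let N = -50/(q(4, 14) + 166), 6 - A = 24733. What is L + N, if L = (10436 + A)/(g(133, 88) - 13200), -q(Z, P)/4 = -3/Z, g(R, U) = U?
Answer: 1759579/2215928 ≈ 0.79406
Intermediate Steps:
q(Z, P) = 12/Z (q(Z, P) = -(-12)/Z = 12/Z)
A = -24727 (A = 6 - 1*24733 = 6 - 24733 = -24727)
N = -50/169 (N = -50/(12/4 + 166) = -50/(12*(1/4) + 166) = -50/(3 + 166) = -50/169 ≈ -0.29586)
L = 14291/13112 (L = (10436 - 24727)/(88 - 13200) = -14291/(-13112) = -14291*(-1/13112) = 14291/13112 ≈ 1.0899)
L + N = 14291/13112 - 50/169 = 1759579/2215928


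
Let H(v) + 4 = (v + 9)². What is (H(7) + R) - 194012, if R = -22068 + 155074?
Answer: -60754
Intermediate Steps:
H(v) = -4 + (9 + v)² (H(v) = -4 + (v + 9)² = -4 + (9 + v)²)
R = 133006
(H(7) + R) - 194012 = ((-4 + (9 + 7)²) + 133006) - 194012 = ((-4 + 16²) + 133006) - 194012 = ((-4 + 256) + 133006) - 194012 = (252 + 133006) - 194012 = 133258 - 194012 = -60754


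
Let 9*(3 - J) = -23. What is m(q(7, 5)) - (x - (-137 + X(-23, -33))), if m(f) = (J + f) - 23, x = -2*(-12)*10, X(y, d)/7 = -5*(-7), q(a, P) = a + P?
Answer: -1237/9 ≈ -137.44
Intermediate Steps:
J = 50/9 (J = 3 - ⅑*(-23) = 3 + 23/9 = 50/9 ≈ 5.5556)
q(a, P) = P + a
X(y, d) = 245 (X(y, d) = 7*(-5*(-7)) = 7*35 = 245)
x = 240 (x = 24*10 = 240)
m(f) = -157/9 + f (m(f) = (50/9 + f) - 23 = -157/9 + f)
m(q(7, 5)) - (x - (-137 + X(-23, -33))) = (-157/9 + (5 + 7)) - (240 - (-137 + 245)) = (-157/9 + 12) - (240 - 1*108) = -49/9 - (240 - 108) = -49/9 - 1*132 = -49/9 - 132 = -1237/9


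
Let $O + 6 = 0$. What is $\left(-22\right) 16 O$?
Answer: $2112$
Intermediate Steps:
$O = -6$ ($O = -6 + 0 = -6$)
$\left(-22\right) 16 O = \left(-22\right) 16 \left(-6\right) = \left(-352\right) \left(-6\right) = 2112$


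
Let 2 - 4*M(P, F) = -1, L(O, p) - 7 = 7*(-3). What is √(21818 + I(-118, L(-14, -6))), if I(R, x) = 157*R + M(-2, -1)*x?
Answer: √13126/2 ≈ 57.284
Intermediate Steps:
L(O, p) = -14 (L(O, p) = 7 + 7*(-3) = 7 - 21 = -14)
M(P, F) = ¾ (M(P, F) = ½ - ¼*(-1) = ½ + ¼ = ¾)
I(R, x) = 157*R + 3*x/4
√(21818 + I(-118, L(-14, -6))) = √(21818 + (157*(-118) + (¾)*(-14))) = √(21818 + (-18526 - 21/2)) = √(21818 - 37073/2) = √(6563/2) = √13126/2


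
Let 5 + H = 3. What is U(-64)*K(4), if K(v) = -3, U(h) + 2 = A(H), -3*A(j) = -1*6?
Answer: 0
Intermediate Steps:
H = -2 (H = -5 + 3 = -2)
A(j) = 2 (A(j) = -(-1)*6/3 = -1/3*(-6) = 2)
U(h) = 0 (U(h) = -2 + 2 = 0)
U(-64)*K(4) = 0*(-3) = 0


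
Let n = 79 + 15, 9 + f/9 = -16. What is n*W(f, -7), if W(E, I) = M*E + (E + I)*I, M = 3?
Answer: 89206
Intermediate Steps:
f = -225 (f = -81 + 9*(-16) = -81 - 144 = -225)
n = 94
W(E, I) = 3*E + I*(E + I) (W(E, I) = 3*E + (E + I)*I = 3*E + I*(E + I))
n*W(f, -7) = 94*((-7)² + 3*(-225) - 225*(-7)) = 94*(49 - 675 + 1575) = 94*949 = 89206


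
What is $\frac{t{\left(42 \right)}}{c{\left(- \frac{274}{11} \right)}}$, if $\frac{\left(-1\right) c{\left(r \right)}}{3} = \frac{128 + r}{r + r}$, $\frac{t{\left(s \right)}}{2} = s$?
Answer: $\frac{1096}{81} \approx 13.531$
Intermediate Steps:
$t{\left(s \right)} = 2 s$
$c{\left(r \right)} = - \frac{3 \left(128 + r\right)}{2 r}$ ($c{\left(r \right)} = - 3 \frac{128 + r}{r + r} = - 3 \frac{128 + r}{2 r} = - \frac{3 \left(128 + r\right)}{2 r}$)
$\frac{t{\left(42 \right)}}{c{\left(- \frac{274}{11} \right)}} = \frac{2 \cdot 42}{- \frac{3}{2} - \frac{192}{\left(-274\right) \frac{1}{11}}} = \frac{84}{- \frac{3}{2} - \frac{192}{\left(-274\right) \frac{1}{11}}} = \frac{84}{- \frac{3}{2} - \frac{192}{- \frac{274}{11}}} = \frac{84}{- \frac{3}{2} - - \frac{1056}{137}} = \frac{84}{- \frac{3}{2} + \frac{1056}{137}} = \frac{84}{\frac{1701}{274}} = 84 \cdot \frac{274}{1701} = \frac{1096}{81}$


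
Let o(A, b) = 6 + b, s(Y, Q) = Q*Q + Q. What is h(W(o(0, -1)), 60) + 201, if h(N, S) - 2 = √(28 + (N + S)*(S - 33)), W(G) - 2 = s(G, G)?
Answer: 203 + 4*√157 ≈ 253.12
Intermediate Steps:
s(Y, Q) = Q + Q² (s(Y, Q) = Q² + Q = Q + Q²)
W(G) = 2 + G*(1 + G)
h(N, S) = 2 + √(28 + (-33 + S)*(N + S)) (h(N, S) = 2 + √(28 + (N + S)*(S - 33)) = 2 + √(28 + (N + S)*(-33 + S)) = 2 + √(28 + (-33 + S)*(N + S)))
h(W(o(0, -1)), 60) + 201 = (2 + √(28 + 60² - 33*(2 + (6 - 1)*(1 + (6 - 1))) - 33*60 + (2 + (6 - 1)*(1 + (6 - 1)))*60)) + 201 = (2 + √(28 + 3600 - 33*(2 + 5*(1 + 5)) - 1980 + (2 + 5*(1 + 5))*60)) + 201 = (2 + √(28 + 3600 - 33*(2 + 5*6) - 1980 + (2 + 5*6)*60)) + 201 = (2 + √(28 + 3600 - 33*(2 + 30) - 1980 + (2 + 30)*60)) + 201 = (2 + √(28 + 3600 - 33*32 - 1980 + 32*60)) + 201 = (2 + √(28 + 3600 - 1056 - 1980 + 1920)) + 201 = (2 + √2512) + 201 = (2 + 4*√157) + 201 = 203 + 4*√157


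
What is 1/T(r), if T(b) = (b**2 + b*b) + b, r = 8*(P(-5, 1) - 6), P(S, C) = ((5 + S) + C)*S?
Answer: 1/15400 ≈ 6.4935e-5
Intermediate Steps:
P(S, C) = S*(5 + C + S) (P(S, C) = (5 + C + S)*S = S*(5 + C + S))
r = -88 (r = 8*(-5*(5 + 1 - 5) - 6) = 8*(-5*1 - 6) = 8*(-5 - 6) = 8*(-11) = -88)
T(b) = b + 2*b**2 (T(b) = (b**2 + b**2) + b = 2*b**2 + b = b + 2*b**2)
1/T(r) = 1/(-88*(1 + 2*(-88))) = 1/(-88*(1 - 176)) = 1/(-88*(-175)) = 1/15400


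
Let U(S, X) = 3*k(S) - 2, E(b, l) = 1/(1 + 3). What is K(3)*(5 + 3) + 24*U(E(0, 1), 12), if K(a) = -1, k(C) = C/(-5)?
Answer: -298/5 ≈ -59.600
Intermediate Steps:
k(C) = -C/5 (k(C) = C*(-⅕) = -C/5)
E(b, l) = ¼ (E(b, l) = 1/4 = ¼)
U(S, X) = -2 - 3*S/5 (U(S, X) = 3*(-S/5) - 2 = -3*S/5 - 2 = -2 - 3*S/5)
K(3)*(5 + 3) + 24*U(E(0, 1), 12) = -(5 + 3) + 24*(-2 - ⅗*¼) = -1*8 + 24*(-2 - 3/20) = -8 + 24*(-43/20) = -8 - 258/5 = -298/5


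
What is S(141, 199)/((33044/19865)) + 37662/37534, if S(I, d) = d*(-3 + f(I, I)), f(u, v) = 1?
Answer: -73877358763/310068374 ≈ -238.26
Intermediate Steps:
S(I, d) = -2*d (S(I, d) = d*(-3 + 1) = d*(-2) = -2*d)
S(141, 199)/((33044/19865)) + 37662/37534 = (-2*199)/((33044/19865)) + 37662/37534 = -398/(33044*(1/19865)) + 37662*(1/37534) = -398/33044/19865 + 18831/18767 = -398*19865/33044 + 18831/18767 = -3953135/16522 + 18831/18767 = -73877358763/310068374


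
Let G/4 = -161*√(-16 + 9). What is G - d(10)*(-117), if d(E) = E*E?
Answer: 11700 - 644*I*√7 ≈ 11700.0 - 1703.9*I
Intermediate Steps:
d(E) = E²
G = -644*I*√7 (G = 4*(-161*√(-16 + 9)) = 4*(-161*I*√7) = -644*I*√7 ≈ -1703.9*I)
G - d(10)*(-117) = -644*I*√7 - 10²*(-117) = -644*I*√7 - 100*(-117) = -644*I*√7 - 1*(-11700) = -644*I*√7 + 11700 = 11700 - 644*I*√7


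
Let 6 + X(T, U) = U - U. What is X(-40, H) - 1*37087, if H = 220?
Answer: -37093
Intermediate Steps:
X(T, U) = -6 (X(T, U) = -6 + (U - U) = -6 + 0 = -6)
X(-40, H) - 1*37087 = -6 - 1*37087 = -6 - 37087 = -37093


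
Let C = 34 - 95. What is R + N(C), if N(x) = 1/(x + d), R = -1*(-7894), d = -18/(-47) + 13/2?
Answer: 40156684/5087 ≈ 7894.0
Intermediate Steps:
d = 647/94 (d = -18*(-1/47) + 13*(1/2) = 18/47 + 13/2 = 647/94 ≈ 6.8830)
R = 7894
C = -61
N(x) = 1/(647/94 + x) (N(x) = 1/(x + 647/94) = 1/(647/94 + x))
R + N(C) = 7894 + 94/(647 + 94*(-61)) = 7894 + 94/(647 - 5734) = 7894 + 94/(-5087) = 7894 + 94*(-1/5087) = 7894 - 94/5087 = 40156684/5087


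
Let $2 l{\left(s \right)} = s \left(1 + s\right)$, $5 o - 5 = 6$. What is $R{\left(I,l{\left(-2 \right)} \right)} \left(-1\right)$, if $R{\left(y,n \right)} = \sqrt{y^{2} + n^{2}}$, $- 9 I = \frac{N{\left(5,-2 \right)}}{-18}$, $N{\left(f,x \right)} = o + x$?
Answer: $- \frac{\sqrt{656101}}{810} \approx -1.0$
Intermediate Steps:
$o = \frac{11}{5}$ ($o = 1 + \frac{1}{5} \cdot 6 = 1 + \frac{6}{5} = \frac{11}{5} \approx 2.2$)
$N{\left(f,x \right)} = \frac{11}{5} + x$
$I = \frac{1}{810}$ ($I = - \frac{\left(\frac{11}{5} - 2\right) \frac{1}{-18}}{9} = - \frac{\frac{1}{5} \left(- \frac{1}{18}\right)}{9} = \left(- \frac{1}{9}\right) \left(- \frac{1}{90}\right) = \frac{1}{810} \approx 0.0012346$)
$l{\left(s \right)} = \frac{s \left(1 + s\right)}{2}$
$R{\left(y,n \right)} = \sqrt{n^{2} + y^{2}}$
$R{\left(I,l{\left(-2 \right)} \right)} \left(-1\right) = \sqrt{\left(\frac{1}{2} \left(-2\right) \left(1 - 2\right)\right)^{2} + \left(\frac{1}{810}\right)^{2}} \left(-1\right) = \sqrt{\left(\frac{1}{2} \left(-2\right) \left(-1\right)\right)^{2} + \frac{1}{656100}} \left(-1\right) = \sqrt{1^{2} + \frac{1}{656100}} \left(-1\right) = \sqrt{1 + \frac{1}{656100}} \left(-1\right) = \sqrt{\frac{656101}{656100}} \left(-1\right) = \frac{\sqrt{656101}}{810} \left(-1\right) = - \frac{\sqrt{656101}}{810}$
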